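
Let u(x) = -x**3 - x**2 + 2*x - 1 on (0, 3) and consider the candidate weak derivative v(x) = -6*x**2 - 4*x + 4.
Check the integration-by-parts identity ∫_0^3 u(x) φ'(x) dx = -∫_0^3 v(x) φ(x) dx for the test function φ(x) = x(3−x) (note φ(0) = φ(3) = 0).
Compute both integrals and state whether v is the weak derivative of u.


LHS = 819/20, RHS = 819/10. No, v is not the weak derivative of u.

u(x) = -x**3 - x**2 + 2*x - 1, classical derivative u'(x) = -3*x**2 - 2*x + 2.
φ(x) = x(3−x), so φ'(x) = 3 - 2*x.
Note φ(0) = φ(3) = 0, so the boundary term u·φ vanishes.
LHS = ∫_0^3 u(x) φ'(x) dx = ∫_0^3 (2*x^4 - x^3 - 7*x^2 + 8*x - 3) dx. Term by term:
  ∫_0^3 2*x^4 dx = 486/5;  ∫_0^3 -x^3 dx = -81/4;  ∫_0^3 -7*x^2 dx = -63;
  ∫_0^3 8*x dx = 36;  ∫_0^3 -3 dx = -9.
Sum: 486/5 − 81/4 − 63 + 36 − 9 = 819/20.
So LHS = 819/20.
∫_0^3 v(x) φ(x) dx = ∫_0^3 (6*x^4 - 14*x^3 - 16*x^2 + 12*x) dx. Term by term:
  ∫_0^3 6*x^4 dx = 1458/5;  ∫_0^3 -14*x^3 dx = -567/2;  ∫_0^3 -16*x^2 dx = -144;
  ∫_0^3 12*x dx = 54.
Sum: 1458/5 − 567/2 − 144 + 54 = -819/10.
So RHS = -∫_0^3 v(x) φ(x) dx = 819/10.
LHS − RHS = -819/20 ≠ 0, so the identity fails.
(For a valid weak derivative the identity must hold for EVERY test function, in particular this one. The failure shows v is NOT the weak derivative of u.)
Correct weak derivative would be u'(x) = -3*x**2 - 2*x + 2.


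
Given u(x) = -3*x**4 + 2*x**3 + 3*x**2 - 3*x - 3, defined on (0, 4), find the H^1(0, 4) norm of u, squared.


||u||_{H^1}^2 = 13239656/35

The H^1 norm (squared) on an interval (0, L) is
  ||u||_{H^1}^2 = ∫_0^L u(x)^2 dx + ∫_0^L u'(x)^2 dx.
Compute u'(x) = -12*x**3 + 6*x**2 + 6*x - 3.
Then u(x)^2 = 9*x**8 - 12*x**7 - 14*x**6 + 30*x**5 + 15*x**4 - 30*x**3 - 9*x**2 + 18*x + 9 and u'(x)^2 = 144*x**6 - 144*x**5 - 108*x**4 + 144*x**3 - 36*x + 9.
Integrate each monomial from 0 to 4 using ∫_0^4 c·x^n dx = c·4^(n+1)/(n+1):
  ∫_0^4 u(x)^2 dx = ∫_0^4 (9*x^8 - 12*x^7 - 14*x^6 + 30*x^5 + 15*x^4 - 30*x^3 - 9*x^2 + 18*x + 9) dx. Term by term:
    ∫_0^4 9*x^8 dx = 262144;  ∫_0^4 -12*x^7 dx = -98304;  ∫_0^4 -14*x^6 dx = -32768;
    ∫_0^4 30*x^5 dx = 20480;  ∫_0^4 15*x^4 dx = 3072;  ∫_0^4 -30*x^3 dx = -1920;
    ∫_0^4 -9*x^2 dx = -192;  ∫_0^4 18*x dx = 144;  ∫_0^4 9 dx = 36.
  Sum: 262144 − 98304 − 32768 + 20480 + 3072 − 1920 − 192 + 144 + 36 = 152692.
  ∫_0^4 u'(x)^2 dx = ∫_0^4 (144*x^6 - 144*x^5 - 108*x^4 + 144*x^3 - 36*x + 9) dx. Term by term:
    ∫_0^4 144*x^6 dx = 2359296/7;  ∫_0^4 -144*x^5 dx = -98304;  ∫_0^4 -108*x^4 dx = -110592/5;
    ∫_0^4 144*x^3 dx = 9216;  ∫_0^4 -36*x dx = -288;  ∫_0^4 9 dx = 36.
  Sum: 2359296/7 − 98304 − 110592/5 + 9216 − 288 + 36 = 7895436/35.
Adding: ||u||_{H^1}^2 = 152692 + 7895436/35 = 13239656/35.


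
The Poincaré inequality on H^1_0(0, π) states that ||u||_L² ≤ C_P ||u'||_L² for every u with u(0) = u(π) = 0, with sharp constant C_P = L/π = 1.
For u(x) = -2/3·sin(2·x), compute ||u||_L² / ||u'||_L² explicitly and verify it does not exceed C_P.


||u||_L² / ||u'||_L² = 1/2 < C_P = 1.

u(x) = -2/3·sin(2·x), so u'(x) = -4*cos(2*x)/3.
Writing u(x) = A·sin(kπx/L) with A = -2/3 and k = 2, use ∫_0^L sin²(kπx/L) dx = L/2 and ∫_0^L cos²(kπx/L) dx = L/2.
u² = 4/9·sin²(2·x) and (u')² = 16/9·cos²(2·x), and each of sin², cos² integrates to L/2 = π/2 over (0, π).
∫_0^π u² dx = 2*π/9, so ||u||_L² = sqrt(2)*sqrt(π)/3.
∫_0^π (u')² dx = 8*π/9, so ||u'||_L² = 2*sqrt(2)*sqrt(π)/3.
Ratio ||u||_L² / ||u'||_L² = 1/2.
Sharp Poincaré constant on H^1_0(0, π) is C_P = L/π = 1, achieved by sin(x).
This is the k = 2 harmonic; the ratio L/(kπ) is strictly less than C_P = L/π, consistent with the sharp inequality ||u||_L² ≤ C_P ||u'||_L².


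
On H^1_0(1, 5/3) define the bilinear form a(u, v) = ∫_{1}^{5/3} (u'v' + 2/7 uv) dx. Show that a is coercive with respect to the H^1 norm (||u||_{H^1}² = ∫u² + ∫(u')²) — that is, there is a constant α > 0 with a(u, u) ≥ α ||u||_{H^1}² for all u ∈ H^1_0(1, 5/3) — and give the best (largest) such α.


α = (8 + 63*π^2)/(7*(4 + 9*π^2))

Coercivity of a(·,·) on H^1_0(1, 5/3) means a(u, u) ≥ α ||u||_{H^1}² for every u ∈ H^1_0.
The interval has length L = 2/3, and Poincaré/coercivity depend only on L. Here a(u, u) = ∫(u')² + (2/7)·∫u².
Here 0 < c = 2/7 < 1. The condition a(u,u) ≥ α||u||_{H^1}² reads (1−α)∫(u')² ≥ (α−c)∫u². Any admissible α is ≤ 1 (rapidly oscillating u have ∫u²/∫(u')² → 0), and α = 1 would force 0 ≥ (1−c)∫u², impossible since c < 1; so 1−α > 0. By the sharp Poincaré inequality on H^1_0 of an interval of length L, ∫(u')² ≥ (π/L)²∫u² with equality for the first sine mode sin(π(x−x₀)/L) (x₀ the left endpoint), so the inequality holds for all u iff (1−α)(π/L)² ≥ α − c, i.e. α ≤ ((π/L)² + c)/((π/L)² + 1) = (1 + c(L/π)²)/(1 + (L/π)²). With (π/L)² = 9*π^2/4 and c = 2/7, the largest admissible constant is α = ((π/L)² + c)/((π/L)² + 1).
Simplifying, α = (8 + 63*π^2)/(7*(4 + 9*π^2)).


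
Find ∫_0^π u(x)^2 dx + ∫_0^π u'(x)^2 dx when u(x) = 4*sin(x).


||u||_{H^1(0,π)}^2 = 16*π

u'(x) = 4*cos(x).
Expand u² and (u')² and integrate term by term on (0, π), using: for integers n ≥ 1, ∫_0^π sin²(nx) dx = ∫_0^π cos²(nx) dx = π/2; for n ≠ n', ∫_0^π sin(nx)sin(n'x) dx = ∫_0^π cos(nx)cos(n'x) dx = 0; and by product-to-sum, ∫_0^π sin(nx)cos(n'x) dx = ½∫_0^π [sin((n+n')x) + sin((n−n')x)] dx, which is 0 when n+n' is even and 2n/(n²−n'²) when n+n' is odd (it need not vanish on (0, π)).
  u² squared terms: (4)²·∫sin(x)² dx = 16·π/2 = 8*π.
  So ∫_0^π u² dx = 8*π.
  (u')² squared terms: (4)²·∫cos(x)² dx = 16·π/2 = 8*π.
  So ∫_0^π (u')² dx = 8*π.
||u||_{H^1}^2 = (8*π) + (8*π) = 16*π.


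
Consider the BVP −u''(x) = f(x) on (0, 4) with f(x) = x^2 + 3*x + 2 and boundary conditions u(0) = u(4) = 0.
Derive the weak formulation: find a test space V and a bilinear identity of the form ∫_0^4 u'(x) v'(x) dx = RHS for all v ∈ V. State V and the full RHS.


V = H^1_0(0, 4) (so v(0) = v(4) = 0); weak form: ∫_0^4 u'v' dx = ∫_0^4 (x^2 + 3*x + 2) v dx for all v ∈ V.

Multiply both sides by a test function v and integrate from 0 to 4:
  ∫_0^4 −u''(x) v(x) dx = ∫_0^4 f(x) v(x) dx.
Integrate the LHS by parts once:
  ∫_0^4 −u'' v dx = −[u'(x) v(x)]_0^4 + ∫_0^4 u'(x) v'(x) dx.
Thus ∫_0^4 u'(x) v'(x) dx = ∫_0^4 f(x) v(x) dx + [u'(x) v(x)]_0^4.
Choose V so that boundary terms are either known or forced to vanish.
u is Dirichlet: u(0) = u(4) = 0. Let V = H^1_0(0, 4); then v(0) = v(4) = 0, and [u' v]_0^4 = 0.
Weak formulation: find u (satisfying any essential BC) such that ∫_0^4 u'(x) v'(x) dx = ∫_0^4 f v dx for all v ∈ V.
Substituting f(x) = x^2 + 3*x + 2, the right-hand side is ∫_0^4 (x^2 + 3*x + 2) v dx.


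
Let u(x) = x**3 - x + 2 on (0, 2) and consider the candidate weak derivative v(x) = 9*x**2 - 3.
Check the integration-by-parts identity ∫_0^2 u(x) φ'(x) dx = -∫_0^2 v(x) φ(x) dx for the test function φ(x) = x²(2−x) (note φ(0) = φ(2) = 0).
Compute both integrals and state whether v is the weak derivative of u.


LHS = -76/15, RHS = -76/5. No, v is not the weak derivative of u.

u(x) = x**3 - x + 2, classical derivative u'(x) = 3*x**2 - 1.
φ(x) = x²(2−x), so φ'(x) = x*(4 - 3*x).
Note φ(0) = φ(2) = 0, so the boundary term u·φ vanishes.
LHS = ∫_0^2 u(x) φ'(x) dx = ∫_0^2 (-3*x^5 + 4*x^4 + 3*x^3 - 10*x^2 + 8*x) dx. Term by term:
  ∫_0^2 -3*x^5 dx = -32;  ∫_0^2 4*x^4 dx = 128/5;  ∫_0^2 3*x^3 dx = 12;
  ∫_0^2 -10*x^2 dx = -80/3;  ∫_0^2 8*x dx = 16.
Sum: -32 + 128/5 + 12 − 80/3 + 16 = -76/15.
So LHS = -76/15.
∫_0^2 v(x) φ(x) dx = ∫_0^2 (-9*x^5 + 18*x^4 + 3*x^3 - 6*x^2) dx. Term by term:
  ∫_0^2 -9*x^5 dx = -96;  ∫_0^2 18*x^4 dx = 576/5;  ∫_0^2 3*x^3 dx = 12;
  ∫_0^2 -6*x^2 dx = -16.
Sum: -96 + 576/5 + 12 − 16 = 76/5.
So RHS = -∫_0^2 v(x) φ(x) dx = -76/5.
LHS − RHS = 152/15 ≠ 0, so the identity fails.
(For a valid weak derivative the identity must hold for EVERY test function, in particular this one. The failure shows v is NOT the weak derivative of u.)
Correct weak derivative would be u'(x) = 3*x**2 - 1.


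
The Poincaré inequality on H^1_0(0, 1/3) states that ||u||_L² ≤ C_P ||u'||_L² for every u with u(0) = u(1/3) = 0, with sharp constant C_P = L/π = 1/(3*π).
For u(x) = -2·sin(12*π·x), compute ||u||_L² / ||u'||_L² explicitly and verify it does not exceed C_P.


||u||_L² / ||u'||_L² = 1/(12*π) < C_P = 1/(3*π).

u(x) = -2·sin(12*π·x), so u'(x) = -24*π*cos(12*π*x).
Writing u(x) = A·sin(kπx/L) with A = -2 and k = 4, use ∫_0^L sin²(kπx/L) dx = L/2 and ∫_0^L cos²(kπx/L) dx = L/2.
u² = 4·sin²(12*π·x) and (u')² = 576*π^2·cos²(12*π·x), and each of sin², cos² integrates to L/2 = 1/6 over (0, 1/3).
∫_0^1/3 u² dx = 2/3, so ||u||_L² = sqrt(6)/3.
∫_0^1/3 (u')² dx = 96*π^2, so ||u'||_L² = 4*sqrt(6)*π.
Ratio ||u||_L² / ||u'||_L² = 1/(12*π).
Sharp Poincaré constant on H^1_0(0, 1/3) is C_P = L/π = 1/(3*π), achieved by sin(3*π·x).
This is the k = 4 harmonic; the ratio L/(kπ) is strictly less than C_P = L/π, consistent with the sharp inequality ||u||_L² ≤ C_P ||u'||_L².


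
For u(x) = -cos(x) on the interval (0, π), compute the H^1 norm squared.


||u||_{H^1(0,π)}^2 = π

u'(x) = sin(x).
Expand u² and (u')² and integrate term by term on (0, π), using: for integers n ≥ 1, ∫_0^π sin²(nx) dx = ∫_0^π cos²(nx) dx = π/2; for n ≠ n', ∫_0^π sin(nx)sin(n'x) dx = ∫_0^π cos(nx)cos(n'x) dx = 0; and by product-to-sum, ∫_0^π sin(nx)cos(n'x) dx = ½∫_0^π [sin((n+n')x) + sin((n−n')x)] dx, which is 0 when n+n' is even and 2n/(n²−n'²) when n+n' is odd (it need not vanish on (0, π)).
  u² squared terms: (-1)²·∫cos(x)² dx = 1·π/2 = π/2.
  So ∫_0^π u² dx = π/2.
  (u')² squared terms: (1)²·∫sin(x)² dx = 1·π/2 = π/2.
  So ∫_0^π (u')² dx = π/2.
||u||_{H^1}^2 = (π/2) + (π/2) = π.


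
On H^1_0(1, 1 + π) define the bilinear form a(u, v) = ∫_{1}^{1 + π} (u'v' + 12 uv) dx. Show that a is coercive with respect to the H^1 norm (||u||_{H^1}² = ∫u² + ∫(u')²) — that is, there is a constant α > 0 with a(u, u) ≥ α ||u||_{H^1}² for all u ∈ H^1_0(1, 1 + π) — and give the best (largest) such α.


α = 1

Coercivity of a(·,·) on H^1_0(1, 1 + π) means a(u, u) ≥ α ||u||_{H^1}² for every u ∈ H^1_0.
The interval has length L = π, and Poincaré/coercivity depend only on L. Here a(u, u) = ∫(u')² + (12)·∫u².
Here c = 12 ≥ 1, so a(u,u) = ∫(u')² + c∫u² ≥ ∫(u')² + ∫u² = ||u||_{H^1}², i.e. α = 1 works. No larger α is possible: a(u,u) ≥ α||u||_{H^1}² means (1−α)∫(u')² ≥ (α−c)∫u², and for the modes u_n = sin(nπ(x−x₀)/L) (x₀ the left endpoint) one has ∫u_n²/∫(u_n')² = (L/(nπ))² → 0, so a(u_n,u_n)/||u_n||_{H^1}² → 1. Hence the optimal constant is α = 1.
Therefore α = 1.


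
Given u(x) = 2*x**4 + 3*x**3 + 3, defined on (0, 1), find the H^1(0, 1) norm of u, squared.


||u||_{H^1}^2 = 21569/315

The H^1 norm (squared) on an interval (0, L) is
  ||u||_{H^1}^2 = ∫_0^L u(x)^2 dx + ∫_0^L u'(x)^2 dx.
Compute u'(x) = 8*x**3 + 9*x**2.
Then u(x)^2 = 4*x**8 + 12*x**7 + 9*x**6 + 12*x**4 + 18*x**3 + 9 and u'(x)^2 = 64*x**6 + 144*x**5 + 81*x**4.
Integrate each monomial from 0 to 1 using ∫_0^1 c·x^n dx = c·1^(n+1)/(n+1):
  ∫_0^1 u(x)^2 dx = ∫_0^1 (4*x^8 + 12*x^7 + 9*x^6 + 12*x^4 + 18*x^3 + 9) dx. Term by term:
    ∫_0^1 4*x^8 dx = 4/9;  ∫_0^1 12*x^7 dx = 3/2;  ∫_0^1 9*x^6 dx = 9/7;
    ∫_0^1 12*x^4 dx = 12/5;  ∫_0^1 18*x^3 dx = 9/2;  ∫_0^1 9 dx = 9.
  Sum: 4/9 + 3/2 + 9/7 + 12/5 + 9/2 + 9 = 6026/315.
  ∫_0^1 u'(x)^2 dx = ∫_0^1 (64*x^6 + 144*x^5 + 81*x^4) dx. Term by term:
    ∫_0^1 64*x^6 dx = 64/7;  ∫_0^1 144*x^5 dx = 24;  ∫_0^1 81*x^4 dx = 81/5.
  Sum: 64/7 + 24 + 81/5 = 1727/35.
Adding: ||u||_{H^1}^2 = 6026/315 + 1727/35 = 21569/315.


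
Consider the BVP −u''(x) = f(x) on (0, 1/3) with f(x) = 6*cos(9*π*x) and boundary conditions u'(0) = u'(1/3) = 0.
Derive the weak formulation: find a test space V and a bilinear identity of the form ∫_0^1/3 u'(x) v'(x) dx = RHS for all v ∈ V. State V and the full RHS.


V = H^1(0, 1/3) (no boundary constraint on v; u is determined up to an additive constant); weak form: ∫_0^1/3 u'v' dx = ∫_0^1/3 (6*cos(9*π*x)) v dx for all v ∈ V.

Multiply both sides by a test function v and integrate from 0 to 1/3:
  ∫_0^1/3 −u''(x) v(x) dx = ∫_0^1/3 f(x) v(x) dx.
Integrate the LHS by parts once:
  ∫_0^1/3 −u'' v dx = −[u'(x) v(x)]_0^1/3 + ∫_0^1/3 u'(x) v'(x) dx.
Thus ∫_0^1/3 u'(x) v'(x) dx = ∫_0^1/3 f(x) v(x) dx + [u'(x) v(x)]_0^1/3.
Choose V so that boundary terms are either known or forced to vanish.
u has homogeneous Neumann: u'(0) = u'(1/3) = 0. So [u' v]_0^1/3 = 0·v(1/3) − 0·v(0) = 0 for any v; take V = H^1(0, 1/3).
Weak formulation: find u (satisfying any essential BC) such that ∫_0^1/3 u'(x) v'(x) dx = ∫_0^1/3 f v dx for all v ∈ V (homogeneous Neumann, so boundary terms vanish).
Substituting f(x) = 6*cos(9*π*x), the right-hand side is ∫_0^1/3 (6*cos(9*π*x)) v dx.
Compatibility check (pure Neumann): taking v ≡ 1 ∈ V gives 0 = ∫_0^1/3 f dx + (0) − (0), i.e. ∫_0^1/3 f dx must equal u'(0) − u'(1/3) = 0. Indeed ∫_0^1/3 (6*cos(9*π*x)) dx = 0, so the data are compatible. The solution is then unique only up to an additive constant (fix it e.g. by requiring ∫_0^1/3 u dx = 0).


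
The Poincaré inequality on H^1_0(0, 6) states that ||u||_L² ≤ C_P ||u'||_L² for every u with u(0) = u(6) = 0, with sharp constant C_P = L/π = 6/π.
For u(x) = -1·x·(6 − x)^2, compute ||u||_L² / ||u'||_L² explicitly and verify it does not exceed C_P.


||u||_L² / ||u'||_L² = 3*sqrt(14)/7 < C_P = 6/π.

u(x) = -1·x·(6 − x)^2, so u'(x) = 3*(2 - x)*(x - 6).
u(x) = -1·x·(6 − x)^2 vanishes at x = 0 and x = 6, so u ∈ H^1_0(0, 6). Differentiate via the product rule and integrate the resulting polynomials term by term.
  ∫_0^6 u² dx = ∫_0^6 (x^6 - 24*x^5 + 216*x^4 - 864*x^3 + 1296*x^2) dx. Term by term:
    ∫_0^6 x^6 dx = 279936/7;  ∫_0^6 -24*x^5 dx = -186624;  ∫_0^6 216*x^4 dx = 1679616/5;
    ∫_0^6 -864*x^3 dx = -279936;  ∫_0^6 1296*x^2 dx = 93312.
  Sum: 279936/7 − 186624 + 1679616/5 − 279936 + 93312 = 93312/35.
  ∫_0^6 (u')² dx = ∫_0^6 (9*x^4 - 144*x^3 + 792*x^2 - 1728*x + 1296) dx. Term by term:
    ∫_0^6 9*x^4 dx = 69984/5;  ∫_0^6 -144*x^3 dx = -46656;  ∫_0^6 792*x^2 dx = 57024;
    ∫_0^6 -1728*x dx = -31104;  ∫_0^6 1296 dx = 7776.
  Sum: 69984/5 − 46656 + 57024 − 31104 + 7776 = 5184/5.
∫_0^6 u² dx = 93312/35, so ||u||_L² = 216*sqrt(70)/35.
∫_0^6 (u')² dx = 5184/5, so ||u'||_L² = 72*sqrt(5)/5.
Ratio ||u||_L² / ||u'||_L² = 3*sqrt(14)/7.
Sharp Poincaré constant on H^1_0(0, 6) is C_P = L/π = 6/π, achieved by sin(π/6·x).
A polynomial bump cannot attain the sharp Poincaré constant (only the first sine eigenfunction does), so the ratio is strictly less than C_P, consistent with ||u||_L² ≤ C_P ||u'||_L².


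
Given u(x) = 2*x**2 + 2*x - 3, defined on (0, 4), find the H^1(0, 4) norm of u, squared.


||u||_{H^1}^2 = 23788/15

The H^1 norm (squared) on an interval (0, L) is
  ||u||_{H^1}^2 = ∫_0^L u(x)^2 dx + ∫_0^L u'(x)^2 dx.
Compute u'(x) = 4*x + 2.
Then u(x)^2 = 4*x**4 + 8*x**3 - 8*x**2 - 12*x + 9 and u'(x)^2 = 16*x**2 + 16*x + 4.
Integrate each monomial from 0 to 4 using ∫_0^4 c·x^n dx = c·4^(n+1)/(n+1):
  ∫_0^4 u(x)^2 dx = ∫_0^4 (4*x^4 + 8*x^3 - 8*x^2 - 12*x + 9) dx. Term by term:
    ∫_0^4 4*x^4 dx = 4096/5;  ∫_0^4 8*x^3 dx = 512;  ∫_0^4 -8*x^2 dx = -512/3;
    ∫_0^4 -12*x dx = -96;  ∫_0^4 9 dx = 36.
  Sum: 4096/5 + 512 − 512/3 − 96 + 36 = 16508/15.
  ∫_0^4 u'(x)^2 dx = ∫_0^4 (16*x^2 + 16*x + 4) dx. Term by term:
    ∫_0^4 16*x^2 dx = 1024/3;  ∫_0^4 16*x dx = 128;  ∫_0^4 4 dx = 16.
  Sum: 1024/3 + 128 + 16 = 1456/3.
Adding: ||u||_{H^1}^2 = 16508/15 + 1456/3 = 23788/15.


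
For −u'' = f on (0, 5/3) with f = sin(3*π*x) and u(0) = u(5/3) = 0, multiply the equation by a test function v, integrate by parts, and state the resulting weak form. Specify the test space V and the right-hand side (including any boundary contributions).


V = H^1_0(0, 5/3) (so v(0) = v(5/3) = 0); weak form: ∫_0^5/3 u'v' dx = ∫_0^5/3 (sin(3*π*x)) v dx for all v ∈ V.

Multiply both sides by a test function v and integrate from 0 to 5/3:
  ∫_0^5/3 −u''(x) v(x) dx = ∫_0^5/3 f(x) v(x) dx.
Integrate the LHS by parts once:
  ∫_0^5/3 −u'' v dx = −[u'(x) v(x)]_0^5/3 + ∫_0^5/3 u'(x) v'(x) dx.
Thus ∫_0^5/3 u'(x) v'(x) dx = ∫_0^5/3 f(x) v(x) dx + [u'(x) v(x)]_0^5/3.
Choose V so that boundary terms are either known or forced to vanish.
u is Dirichlet: u(0) = u(5/3) = 0. Let V = H^1_0(0, 5/3); then v(0) = v(5/3) = 0, and [u' v]_0^5/3 = 0.
Weak formulation: find u (satisfying any essential BC) such that ∫_0^5/3 u'(x) v'(x) dx = ∫_0^5/3 f v dx for all v ∈ V.
Substituting f(x) = sin(3*π*x), the right-hand side is ∫_0^5/3 (sin(3*π*x)) v dx.


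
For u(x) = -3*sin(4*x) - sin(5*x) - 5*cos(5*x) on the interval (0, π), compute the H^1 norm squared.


||u||_{H^1(0,π)}^2 = -2080/3 + 829*π/2

u'(x) = 25*sin(5*x) - 12*cos(4*x) - 5*cos(5*x).
Expand u² and (u')² and integrate term by term on (0, π), using: for integers n ≥ 1, ∫_0^π sin²(nx) dx = ∫_0^π cos²(nx) dx = π/2; for n ≠ n', ∫_0^π sin(nx)sin(n'x) dx = ∫_0^π cos(nx)cos(n'x) dx = 0; and by product-to-sum, ∫_0^π sin(nx)cos(n'x) dx = ½∫_0^π [sin((n+n')x) + sin((n−n')x)] dx, which is 0 when n+n' is even and 2n/(n²−n'²) when n+n' is odd (it need not vanish on (0, π)).
  u² squared terms: (-1)²·∫sin(5x)² dx = 1·π/2 = π/2;  (-5)²·∫cos(5x)² dx = 25·π/2 = 25*π/2;  (-3)²·∫sin(4x)² dx = 9·π/2 = 9*π/2.
  u² cross terms: 2·(-1)·(-5)·∫sin(5x)·cos(5x) dx = 10·(0) = 0;  2·(-1)·(-3)·∫sin(5x)·sin(4x) dx = 6·(0) = 0;  2·(-5)·(-3)·∫cos(5x)·sin(4x) dx = 30·(-8/9) = -80/3.
  So ∫_0^π u² dx = π/2 + 25*π/2 + 9*π/2 + 0 + 0 − 80/3 = -80/3 + 35*π/2.
  (u')² squared terms: (-12)²·∫cos(4x)² dx = 144·π/2 = 72*π;  (-5)²·∫cos(5x)² dx = 25·π/2 = 25*π/2;  (25)²·∫sin(5x)² dx = 625·π/2 = 625*π/2.
  (u')² cross terms: 2·(-12)·(-5)·∫cos(4x)·cos(5x) dx = 120·(0) = 0;  2·(-12)·(25)·∫cos(4x)·sin(5x) dx = -600·(10/9) = -2000/3;  2·(-5)·(25)·∫cos(5x)·sin(5x) dx = -250·(0) = 0.
  So ∫_0^π (u')² dx = 72*π + 25*π/2 + 625*π/2 + 0 − 2000/3 + 0 = -2000/3 + 397*π.
||u||_{H^1}^2 = (-80/3 + 35*π/2) + (-2000/3 + 397*π) = -2080/3 + 829*π/2.


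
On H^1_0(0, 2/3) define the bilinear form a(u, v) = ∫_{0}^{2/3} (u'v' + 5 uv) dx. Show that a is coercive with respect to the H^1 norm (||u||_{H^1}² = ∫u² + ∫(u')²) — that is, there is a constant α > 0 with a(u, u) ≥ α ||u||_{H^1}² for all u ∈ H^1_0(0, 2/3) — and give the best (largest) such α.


α = 1

Coercivity of a(·,·) on H^1_0(0, 2/3) means a(u, u) ≥ α ||u||_{H^1}² for every u ∈ H^1_0.
The interval has length L = 2/3, and Poincaré/coercivity depend only on L. Here a(u, u) = ∫(u')² + (5)·∫u².
Here c = 5 ≥ 1, so a(u,u) = ∫(u')² + c∫u² ≥ ∫(u')² + ∫u² = ||u||_{H^1}², i.e. α = 1 works. No larger α is possible: a(u,u) ≥ α||u||_{H^1}² means (1−α)∫(u')² ≥ (α−c)∫u², and for the modes u_n = sin(nπ(x−x₀)/L) (x₀ the left endpoint) one has ∫u_n²/∫(u_n')² = (L/(nπ))² → 0, so a(u_n,u_n)/||u_n||_{H^1}² → 1. Hence the optimal constant is α = 1.
Therefore α = 1.


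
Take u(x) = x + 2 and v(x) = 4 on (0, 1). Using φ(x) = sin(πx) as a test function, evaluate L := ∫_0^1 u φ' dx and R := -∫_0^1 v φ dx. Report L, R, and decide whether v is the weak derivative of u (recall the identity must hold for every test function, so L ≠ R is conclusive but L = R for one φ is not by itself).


LHS = -2/π, RHS = -8/π. No, v is not the weak derivative of u.

u(x) = x + 2, classical derivative u'(x) = 1.
φ(x) = sin(πx), so φ'(x) = π*cos(π*x).
Note φ(0) = φ(1) = 0, so the boundary term u·φ vanishes.
LHS = ∫_0^1 u(x) φ'(x) dx = ∫_0^1 (π*x*cos(π*x) + 2*π*cos(π*x)) dx. Term by term:
  ∫_0^1 2*π*cos(π*x) dx = 0;  ∫_0^1 π*x*cos(π*x) dx = -2/π.
Sum: 0 − 2/π = -2/π.
So LHS = -2/π.
∫_0^1 v(x) φ(x) dx = ∫_0^1 (4*sin(π*x)) dx. Term by term:
  ∫_0^1 4*sin(π*x) dx = 8/π.
So RHS = -∫_0^1 v(x) φ(x) dx = -8/π.
LHS − RHS = 6/π ≠ 0, so the identity fails.
(For a valid weak derivative the identity must hold for EVERY test function, in particular this one. The failure shows v is NOT the weak derivative of u.)
Correct weak derivative would be u'(x) = 1.


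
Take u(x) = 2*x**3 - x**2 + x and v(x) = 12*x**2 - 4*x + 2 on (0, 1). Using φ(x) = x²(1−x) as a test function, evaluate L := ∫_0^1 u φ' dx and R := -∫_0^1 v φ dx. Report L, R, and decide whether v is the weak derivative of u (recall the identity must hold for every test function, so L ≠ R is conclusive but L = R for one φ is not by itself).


LHS = -11/60, RHS = -11/30. No, v is not the weak derivative of u.

u(x) = 2*x**3 - x**2 + x, classical derivative u'(x) = 6*x**2 - 2*x + 1.
φ(x) = x²(1−x), so φ'(x) = x*(2 - 3*x).
Note φ(0) = φ(1) = 0, so the boundary term u·φ vanishes.
LHS = ∫_0^1 u(x) φ'(x) dx = ∫_0^1 (-6*x^5 + 7*x^4 - 5*x^3 + 2*x^2) dx. Term by term:
  ∫_0^1 -6*x^5 dx = -1;  ∫_0^1 7*x^4 dx = 7/5;  ∫_0^1 -5*x^3 dx = -5/4;
  ∫_0^1 2*x^2 dx = 2/3.
Sum: -1 + 7/5 − 5/4 + 2/3 = -11/60.
So LHS = -11/60.
∫_0^1 v(x) φ(x) dx = ∫_0^1 (-12*x^5 + 16*x^4 - 6*x^3 + 2*x^2) dx. Term by term:
  ∫_0^1 -12*x^5 dx = -2;  ∫_0^1 16*x^4 dx = 16/5;  ∫_0^1 -6*x^3 dx = -3/2;
  ∫_0^1 2*x^2 dx = 2/3.
Sum: -2 + 16/5 − 3/2 + 2/3 = 11/30.
So RHS = -∫_0^1 v(x) φ(x) dx = -11/30.
LHS − RHS = 11/60 ≠ 0, so the identity fails.
(For a valid weak derivative the identity must hold for EVERY test function, in particular this one. The failure shows v is NOT the weak derivative of u.)
Correct weak derivative would be u'(x) = 6*x**2 - 2*x + 1.


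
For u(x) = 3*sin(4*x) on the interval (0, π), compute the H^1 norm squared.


||u||_{H^1(0,π)}^2 = 153*π/2

u'(x) = 12*cos(4*x).
Expand u² and (u')² and integrate term by term on (0, π), using: for integers n ≥ 1, ∫_0^π sin²(nx) dx = ∫_0^π cos²(nx) dx = π/2; for n ≠ n', ∫_0^π sin(nx)sin(n'x) dx = ∫_0^π cos(nx)cos(n'x) dx = 0; and by product-to-sum, ∫_0^π sin(nx)cos(n'x) dx = ½∫_0^π [sin((n+n')x) + sin((n−n')x)] dx, which is 0 when n+n' is even and 2n/(n²−n'²) when n+n' is odd (it need not vanish on (0, π)).
  u² squared terms: (3)²·∫sin(4x)² dx = 9·π/2 = 9*π/2.
  So ∫_0^π u² dx = 9*π/2.
  (u')² squared terms: (12)²·∫cos(4x)² dx = 144·π/2 = 72*π.
  So ∫_0^π (u')² dx = 72*π.
||u||_{H^1}^2 = (9*π/2) + (72*π) = 153*π/2.


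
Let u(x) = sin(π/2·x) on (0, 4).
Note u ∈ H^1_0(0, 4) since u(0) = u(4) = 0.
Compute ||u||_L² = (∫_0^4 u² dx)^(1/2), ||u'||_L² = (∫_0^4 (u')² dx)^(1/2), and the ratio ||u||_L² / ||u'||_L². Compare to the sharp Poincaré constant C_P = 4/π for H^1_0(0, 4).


||u||_L² / ||u'||_L² = 2/π < C_P = 4/π.

u(x) = sin(π/2·x), so u'(x) = π*cos(π*x/2)/2.
Writing u(x) = A·sin(kπx/L) with A = 1 and k = 2, use ∫_0^L sin²(kπx/L) dx = L/2 and ∫_0^L cos²(kπx/L) dx = L/2.
u² = 1·sin²(π/2·x) and (u')² = π^2/4·cos²(π/2·x), and each of sin², cos² integrates to L/2 = 2 over (0, 4).
∫_0^4 u² dx = 2, so ||u||_L² = sqrt(2).
∫_0^4 (u')² dx = π^2/2, so ||u'||_L² = sqrt(2)*π/2.
Ratio ||u||_L² / ||u'||_L² = 2/π.
Sharp Poincaré constant on H^1_0(0, 4) is C_P = L/π = 4/π, achieved by sin(π/4·x).
This is the k = 2 harmonic; the ratio L/(kπ) is strictly less than C_P = L/π, consistent with the sharp inequality ||u||_L² ≤ C_P ||u'||_L².


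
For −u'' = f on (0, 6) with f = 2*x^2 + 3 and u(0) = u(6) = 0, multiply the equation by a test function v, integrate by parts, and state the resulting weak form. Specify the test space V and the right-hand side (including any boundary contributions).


V = H^1_0(0, 6) (so v(0) = v(6) = 0); weak form: ∫_0^6 u'v' dx = ∫_0^6 (2*x^2 + 3) v dx for all v ∈ V.

Multiply both sides by a test function v and integrate from 0 to 6:
  ∫_0^6 −u''(x) v(x) dx = ∫_0^6 f(x) v(x) dx.
Integrate the LHS by parts once:
  ∫_0^6 −u'' v dx = −[u'(x) v(x)]_0^6 + ∫_0^6 u'(x) v'(x) dx.
Thus ∫_0^6 u'(x) v'(x) dx = ∫_0^6 f(x) v(x) dx + [u'(x) v(x)]_0^6.
Choose V so that boundary terms are either known or forced to vanish.
u is Dirichlet: u(0) = u(6) = 0. Let V = H^1_0(0, 6); then v(0) = v(6) = 0, and [u' v]_0^6 = 0.
Weak formulation: find u (satisfying any essential BC) such that ∫_0^6 u'(x) v'(x) dx = ∫_0^6 f v dx for all v ∈ V.
Substituting f(x) = 2*x^2 + 3, the right-hand side is ∫_0^6 (2*x^2 + 3) v dx.


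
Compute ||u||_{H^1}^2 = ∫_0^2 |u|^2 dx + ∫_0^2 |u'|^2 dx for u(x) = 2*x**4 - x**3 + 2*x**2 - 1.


||u||_{H^1}^2 = 407278/315

The H^1 norm (squared) on an interval (0, L) is
  ||u||_{H^1}^2 = ∫_0^L u(x)^2 dx + ∫_0^L u'(x)^2 dx.
Compute u'(x) = 8*x**3 - 3*x**2 + 4*x.
Then u(x)^2 = 4*x**8 - 4*x**7 + 9*x**6 - 4*x**5 + 2*x**3 - 4*x**2 + 1 and u'(x)^2 = 64*x**6 - 48*x**5 + 73*x**4 - 24*x**3 + 16*x**2.
Integrate each monomial from 0 to 2 using ∫_0^2 c·x^n dx = c·2^(n+1)/(n+1):
  ∫_0^2 u(x)^2 dx = ∫_0^2 (4*x^8 - 4*x^7 + 9*x^6 - 4*x^5 + 2*x^3 - 4*x^2 + 1) dx. Term by term:
    ∫_0^2 4*x^8 dx = 2048/9;  ∫_0^2 -4*x^7 dx = -128;  ∫_0^2 9*x^6 dx = 1152/7;
    ∫_0^2 -4*x^5 dx = -128/3;  ∫_0^2 2*x^3 dx = 8;  ∫_0^2 -4*x^2 dx = -32/3;
    ∫_0^2 1 dx = 2.
  Sum: 2048/9 − 128 + 1152/7 − 128/3 + 8 − 32/3 + 2 = 13910/63.
  ∫_0^2 u'(x)^2 dx = ∫_0^2 (64*x^6 - 48*x^5 + 73*x^4 - 24*x^3 + 16*x^2) dx. Term by term:
    ∫_0^2 64*x^6 dx = 8192/7;  ∫_0^2 -48*x^5 dx = -512;  ∫_0^2 73*x^4 dx = 2336/5;
    ∫_0^2 -24*x^3 dx = -96;  ∫_0^2 16*x^2 dx = 128/3.
  Sum: 8192/7 − 512 + 2336/5 − 96 + 128/3 = 112576/105.
Adding: ||u||_{H^1}^2 = 13910/63 + 112576/105 = 407278/315.


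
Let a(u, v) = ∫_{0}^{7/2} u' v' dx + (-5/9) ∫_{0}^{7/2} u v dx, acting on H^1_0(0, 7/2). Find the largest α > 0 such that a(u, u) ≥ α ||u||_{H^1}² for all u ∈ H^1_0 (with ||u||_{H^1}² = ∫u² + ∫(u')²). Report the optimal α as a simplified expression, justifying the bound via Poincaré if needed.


α = (-245 + 36*π^2)/(9*(4*π^2 + 49))

Coercivity of a(·,·) on H^1_0(0, 7/2) means a(u, u) ≥ α ||u||_{H^1}² for every u ∈ H^1_0.
The interval has length L = 7/2, and Poincaré/coercivity depend only on L. Here a(u, u) = ∫(u')² + (-5/9)·∫u².
Here c = -5/9 < 0 with |c| < (π/L)² = 4*π^2/49, so coercivity still holds. The condition a(u,u) ≥ α||u||_{H^1}² reads (1−α)∫(u')² ≥ (α−c)∫u². Any admissible α is ≤ 1 (rapidly oscillating u have ∫u²/∫(u')² → 0), and α = 1 would force 0 ≥ (1−c)∫u², impossible since c < 1; so 1−α > 0. By the sharp Poincaré inequality on H^1_0 of an interval of length L, ∫(u')² ≥ (π/L)²∫u² with equality for the first sine mode sin(π(x−x₀)/L) (x₀ the left endpoint), so the inequality holds for all u iff (1−α)(π/L)² ≥ α − c, i.e. α ≤ ((π/L)² + c)/((π/L)² + 1) = (1 + c(L/π)²)/(1 + (L/π)²). (Direct route, valid since c ≤ 0: Poincaré gives c∫u² ≥ c(L/π)²∫(u')², so a(u,u) ≥ (1 + c(L/π)²)∫(u')², while ||u||_{H^1}² ≤ (1 + (L/π)²)∫(u')²; dividing yields the same α.) With (π/L)² = 4*π^2/49 and c = -5/9, the largest admissible constant is α = ((π/L)² + c)/((π/L)² + 1).
Simplifying, α = (-245 + 36*π^2)/(9*(4*π^2 + 49)).


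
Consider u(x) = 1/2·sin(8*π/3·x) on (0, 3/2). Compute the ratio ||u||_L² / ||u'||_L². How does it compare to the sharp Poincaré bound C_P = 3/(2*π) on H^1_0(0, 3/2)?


||u||_L² / ||u'||_L² = 3/(8*π) < C_P = 3/(2*π).

u(x) = 1/2·sin(8*π/3·x), so u'(x) = 4*π*cos(8*π*x/3)/3.
Writing u(x) = A·sin(kπx/L) with A = 1/2 and k = 4, use ∫_0^L sin²(kπx/L) dx = L/2 and ∫_0^L cos²(kπx/L) dx = L/2.
u² = 1/4·sin²(8*π/3·x) and (u')² = 16*π^2/9·cos²(8*π/3·x), and each of sin², cos² integrates to L/2 = 3/4 over (0, 3/2).
∫_0^3/2 u² dx = 3/16, so ||u||_L² = sqrt(3)/4.
∫_0^3/2 (u')² dx = 4*π^2/3, so ||u'||_L² = 2*sqrt(3)*π/3.
Ratio ||u||_L² / ||u'||_L² = 3/(8*π).
Sharp Poincaré constant on H^1_0(0, 3/2) is C_P = L/π = 3/(2*π), achieved by sin(2*π/3·x).
This is the k = 4 harmonic; the ratio L/(kπ) is strictly less than C_P = L/π, consistent with the sharp inequality ||u||_L² ≤ C_P ||u'||_L².


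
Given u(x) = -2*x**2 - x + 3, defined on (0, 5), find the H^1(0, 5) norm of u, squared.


||u||_{H^1}^2 = 10225/3

The H^1 norm (squared) on an interval (0, L) is
  ||u||_{H^1}^2 = ∫_0^L u(x)^2 dx + ∫_0^L u'(x)^2 dx.
Compute u'(x) = -4*x - 1.
Then u(x)^2 = 4*x**4 + 4*x**3 - 11*x**2 - 6*x + 9 and u'(x)^2 = 16*x**2 + 8*x + 1.
Integrate each monomial from 0 to 5 using ∫_0^5 c·x^n dx = c·5^(n+1)/(n+1):
  ∫_0^5 u(x)^2 dx = ∫_0^5 (4*x^4 + 4*x^3 - 11*x^2 - 6*x + 9) dx. Term by term:
    ∫_0^5 4*x^4 dx = 2500;  ∫_0^5 4*x^3 dx = 625;  ∫_0^5 -11*x^2 dx = -1375/3;
    ∫_0^5 -6*x dx = -75;  ∫_0^5 9 dx = 45.
  Sum: 2500 + 625 − 1375/3 − 75 + 45 = 7910/3.
  ∫_0^5 u'(x)^2 dx = ∫_0^5 (16*x^2 + 8*x + 1) dx. Term by term:
    ∫_0^5 16*x^2 dx = 2000/3;  ∫_0^5 8*x dx = 100;  ∫_0^5 1 dx = 5.
  Sum: 2000/3 + 100 + 5 = 2315/3.
Adding: ||u||_{H^1}^2 = 7910/3 + 2315/3 = 10225/3.


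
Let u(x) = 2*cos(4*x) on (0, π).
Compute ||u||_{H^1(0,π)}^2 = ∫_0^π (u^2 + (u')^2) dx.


||u||_{H^1(0,π)}^2 = 34*π

u'(x) = -8*sin(4*x).
Expand u² and (u')² and integrate term by term on (0, π), using: for integers n ≥ 1, ∫_0^π sin²(nx) dx = ∫_0^π cos²(nx) dx = π/2; for n ≠ n', ∫_0^π sin(nx)sin(n'x) dx = ∫_0^π cos(nx)cos(n'x) dx = 0; and by product-to-sum, ∫_0^π sin(nx)cos(n'x) dx = ½∫_0^π [sin((n+n')x) + sin((n−n')x)] dx, which is 0 when n+n' is even and 2n/(n²−n'²) when n+n' is odd (it need not vanish on (0, π)).
  u² squared terms: (2)²·∫cos(4x)² dx = 4·π/2 = 2*π.
  So ∫_0^π u² dx = 2*π.
  (u')² squared terms: (-8)²·∫sin(4x)² dx = 64·π/2 = 32*π.
  So ∫_0^π (u')² dx = 32*π.
||u||_{H^1}^2 = (2*π) + (32*π) = 34*π.


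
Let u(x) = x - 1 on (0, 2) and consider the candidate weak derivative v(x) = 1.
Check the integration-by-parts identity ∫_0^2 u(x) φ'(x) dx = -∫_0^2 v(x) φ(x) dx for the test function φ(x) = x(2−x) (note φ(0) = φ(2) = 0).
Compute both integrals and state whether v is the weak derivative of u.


LHS = -4/3, RHS = -4/3. Yes, v = u' weakly.

u(x) = x - 1, classical derivative u'(x) = 1.
φ(x) = x(2−x), so φ'(x) = 2 - 2*x.
Note φ(0) = φ(2) = 0, so the boundary term u·φ vanishes.
LHS = ∫_0^2 u(x) φ'(x) dx = ∫_0^2 (-2*x^2 + 4*x - 2) dx. Term by term:
  ∫_0^2 -2*x^2 dx = -16/3;  ∫_0^2 4*x dx = 8;  ∫_0^2 -2 dx = -4.
Sum: -16/3 + 8 − 4 = -4/3.
So LHS = -4/3.
∫_0^2 v(x) φ(x) dx = ∫_0^2 (-x^2 + 2*x) dx. Term by term:
  ∫_0^2 -x^2 dx = -8/3;  ∫_0^2 2*x dx = 4.
Sum: -8/3 + 4 = 4/3.
So RHS = -∫_0^2 v(x) φ(x) dx = -4/3.
LHS = RHS, so the identity holds for this test φ.
Moreover u is smooth here and v(x) = u'(x) = 1 pointwise, so the identity holds for every test function. Hence v is the weak derivative of u.


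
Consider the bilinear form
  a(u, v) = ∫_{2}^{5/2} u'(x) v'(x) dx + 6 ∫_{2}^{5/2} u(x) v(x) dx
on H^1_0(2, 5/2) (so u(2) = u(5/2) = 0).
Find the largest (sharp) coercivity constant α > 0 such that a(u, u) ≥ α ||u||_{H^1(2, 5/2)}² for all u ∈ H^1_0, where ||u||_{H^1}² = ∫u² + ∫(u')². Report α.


α = 1

Coercivity of a(·,·) on H^1_0(2, 5/2) means a(u, u) ≥ α ||u||_{H^1}² for every u ∈ H^1_0.
The interval has length L = 1/2, and Poincaré/coercivity depend only on L. Here a(u, u) = ∫(u')² + (6)·∫u².
Here c = 6 ≥ 1, so a(u,u) = ∫(u')² + c∫u² ≥ ∫(u')² + ∫u² = ||u||_{H^1}², i.e. α = 1 works. No larger α is possible: a(u,u) ≥ α||u||_{H^1}² means (1−α)∫(u')² ≥ (α−c)∫u², and for the modes u_n = sin(nπ(x−x₀)/L) (x₀ the left endpoint) one has ∫u_n²/∫(u_n')² = (L/(nπ))² → 0, so a(u_n,u_n)/||u_n||_{H^1}² → 1. Hence the optimal constant is α = 1.
Therefore α = 1.


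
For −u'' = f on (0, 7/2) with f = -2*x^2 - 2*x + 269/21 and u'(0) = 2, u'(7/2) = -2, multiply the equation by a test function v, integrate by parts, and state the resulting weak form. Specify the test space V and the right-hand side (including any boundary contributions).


V = H^1(0, 7/2) (v unrestricted at boundary; u is determined up to an additive constant); weak form: ∫_0^7/2 u'v' dx = ∫_0^7/2 (-2*x^2 - 2*x + 269/21) v dx − 2·v(7/2) − 2·v(0) for all v ∈ V.

Multiply both sides by a test function v and integrate from 0 to 7/2:
  ∫_0^7/2 −u''(x) v(x) dx = ∫_0^7/2 f(x) v(x) dx.
Integrate the LHS by parts once:
  ∫_0^7/2 −u'' v dx = −[u'(x) v(x)]_0^7/2 + ∫_0^7/2 u'(x) v'(x) dx.
Thus ∫_0^7/2 u'(x) v'(x) dx = ∫_0^7/2 f(x) v(x) dx + [u'(x) v(x)]_0^7/2.
Choose V so that boundary terms are either known or forced to vanish.
u has inhomogeneous Neumann u'(0) = 2, u'(7/2) = -2. [u' v]_0^7/2 = (-2)·v(7/2) − (2)·v(0) = − 2·v(7/2) − 2·v(0). Take V = H^1(0, 7/2); boundary term becomes part of RHS.
Weak formulation: find u (satisfying any essential BC) such that ∫_0^7/2 u'(x) v'(x) dx = ∫_0^7/2 f v dx − 2·v(7/2) − 2·v(0) for all v ∈ V (Neumann data are natural BCs: they enter the RHS as boundary terms).
Substituting f(x) = -2*x^2 - 2*x + 269/21, the right-hand side is ∫_0^7/2 (-2*x^2 - 2*x + 269/21) v dx − 2·v(7/2) − 2·v(0).
Compatibility check (pure Neumann): taking v ≡ 1 ∈ V gives 0 = ∫_0^7/2 f dx + (-2) − (2), i.e. ∫_0^7/2 f dx must equal u'(0) − u'(7/2) = 4. Indeed ∫_0^7/2 (-2*x^2 - 2*x + 269/21) dx = 4, so the data are compatible. The solution is then unique only up to an additive constant (fix it e.g. by requiring ∫_0^7/2 u dx = 0).


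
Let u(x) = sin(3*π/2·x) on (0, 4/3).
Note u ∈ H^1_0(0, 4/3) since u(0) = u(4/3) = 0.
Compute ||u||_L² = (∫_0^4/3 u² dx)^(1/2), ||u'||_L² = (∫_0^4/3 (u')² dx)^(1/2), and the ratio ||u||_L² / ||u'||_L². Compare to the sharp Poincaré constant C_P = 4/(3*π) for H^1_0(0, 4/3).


||u||_L² / ||u'||_L² = 2/(3*π) < C_P = 4/(3*π).

u(x) = sin(3*π/2·x), so u'(x) = 3*π*cos(3*π*x/2)/2.
Writing u(x) = A·sin(kπx/L) with A = 1 and k = 2, use ∫_0^L sin²(kπx/L) dx = L/2 and ∫_0^L cos²(kπx/L) dx = L/2.
u² = 1·sin²(3*π/2·x) and (u')² = 9*π^2/4·cos²(3*π/2·x), and each of sin², cos² integrates to L/2 = 2/3 over (0, 4/3).
∫_0^4/3 u² dx = 2/3, so ||u||_L² = sqrt(6)/3.
∫_0^4/3 (u')² dx = 3*π^2/2, so ||u'||_L² = sqrt(6)*π/2.
Ratio ||u||_L² / ||u'||_L² = 2/(3*π).
Sharp Poincaré constant on H^1_0(0, 4/3) is C_P = L/π = 4/(3*π), achieved by sin(3*π/4·x).
This is the k = 2 harmonic; the ratio L/(kπ) is strictly less than C_P = L/π, consistent with the sharp inequality ||u||_L² ≤ C_P ||u'||_L².


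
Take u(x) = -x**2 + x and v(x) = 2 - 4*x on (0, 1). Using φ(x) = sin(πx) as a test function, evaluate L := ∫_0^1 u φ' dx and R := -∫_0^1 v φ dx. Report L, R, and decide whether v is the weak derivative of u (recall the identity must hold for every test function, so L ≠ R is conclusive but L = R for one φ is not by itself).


LHS = 0, RHS = 0. No, v is not the weak derivative of u.

u(x) = -x**2 + x, classical derivative u'(x) = 1 - 2*x.
φ(x) = sin(πx), so φ'(x) = π*cos(π*x).
Note φ(0) = φ(1) = 0, so the boundary term u·φ vanishes.
LHS = ∫_0^1 u(x) φ'(x) dx = ∫_0^1 (-π*x^2*cos(π*x) + π*x*cos(π*x)) dx. Term by term:
  ∫_0^1 π*x*cos(π*x) dx = -2/π;  ∫_0^1 -π*x^2*cos(π*x) dx = 2/π.
Sum: -2/π + 2/π = 0.
So LHS = 0.
∫_0^1 v(x) φ(x) dx = ∫_0^1 (-4*x*sin(π*x) + 2*sin(π*x)) dx. Term by term:
  ∫_0^1 2*sin(π*x) dx = 4/π;  ∫_0^1 -4*x*sin(π*x) dx = -4/π.
Sum: 4/π − 4/π = 0.
So RHS = -∫_0^1 v(x) φ(x) dx = 0.
LHS = RHS, so the identity holds for this particular φ. But this is necessary, not sufficient: a weak derivative must satisfy the identity for EVERY test function in C_c^∞(0, 1).
Here u is smooth, so its weak derivative equals its classical derivative u'(x) = 1 - 2*x. Since v(x) = 2 - 4*x ≠ u'(x), v is NOT the weak derivative of u — the agreement for this single φ is a coincidence (the difference v − u' happens to be L²-orthogonal to this φ).


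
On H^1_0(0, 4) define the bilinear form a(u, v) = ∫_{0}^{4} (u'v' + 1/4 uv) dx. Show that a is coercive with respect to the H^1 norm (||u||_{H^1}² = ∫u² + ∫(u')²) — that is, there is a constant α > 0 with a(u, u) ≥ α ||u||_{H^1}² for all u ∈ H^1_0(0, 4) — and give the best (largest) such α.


α = (4 + π^2)/(π^2 + 16)

Coercivity of a(·,·) on H^1_0(0, 4) means a(u, u) ≥ α ||u||_{H^1}² for every u ∈ H^1_0.
The interval has length L = 4, and Poincaré/coercivity depend only on L. Here a(u, u) = ∫(u')² + (1/4)·∫u².
Here 0 < c = 1/4 < 1. The condition a(u,u) ≥ α||u||_{H^1}² reads (1−α)∫(u')² ≥ (α−c)∫u². Any admissible α is ≤ 1 (rapidly oscillating u have ∫u²/∫(u')² → 0), and α = 1 would force 0 ≥ (1−c)∫u², impossible since c < 1; so 1−α > 0. By the sharp Poincaré inequality on H^1_0 of an interval of length L, ∫(u')² ≥ (π/L)²∫u² with equality for the first sine mode sin(π(x−x₀)/L) (x₀ the left endpoint), so the inequality holds for all u iff (1−α)(π/L)² ≥ α − c, i.e. α ≤ ((π/L)² + c)/((π/L)² + 1) = (1 + c(L/π)²)/(1 + (L/π)²). With (π/L)² = π^2/16 and c = 1/4, the largest admissible constant is α = ((π/L)² + c)/((π/L)² + 1).
Simplifying, α = (4 + π^2)/(π^2 + 16).


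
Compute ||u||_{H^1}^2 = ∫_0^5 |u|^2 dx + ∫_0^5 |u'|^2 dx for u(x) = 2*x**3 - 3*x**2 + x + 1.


||u||_{H^1}^2 = 1433545/42

The H^1 norm (squared) on an interval (0, L) is
  ||u||_{H^1}^2 = ∫_0^L u(x)^2 dx + ∫_0^L u'(x)^2 dx.
Compute u'(x) = 6*x**2 - 6*x + 1.
Then u(x)^2 = 4*x**6 - 12*x**5 + 13*x**4 - 2*x**3 - 5*x**2 + 2*x + 1 and u'(x)^2 = 36*x**4 - 72*x**3 + 48*x**2 - 12*x + 1.
Integrate each monomial from 0 to 5 using ∫_0^5 c·x^n dx = c·5^(n+1)/(n+1):
  ∫_0^5 u(x)^2 dx = ∫_0^5 (4*x^6 - 12*x^5 + 13*x^4 - 2*x^3 - 5*x^2 + 2*x + 1) dx. Term by term:
    ∫_0^5 4*x^6 dx = 312500/7;  ∫_0^5 -12*x^5 dx = -31250;  ∫_0^5 13*x^4 dx = 8125;
    ∫_0^5 -2*x^3 dx = -625/2;  ∫_0^5 -5*x^2 dx = -625/3;  ∫_0^5 2*x dx = 25;
    ∫_0^5 1 dx = 5.
  Sum: 312500/7 − 31250 + 8125 − 625/2 − 625/3 + 25 + 5 = 883135/42.
  ∫_0^5 u'(x)^2 dx = ∫_0^5 (36*x^4 - 72*x^3 + 48*x^2 - 12*x + 1) dx. Term by term:
    ∫_0^5 36*x^4 dx = 22500;  ∫_0^5 -72*x^3 dx = -11250;  ∫_0^5 48*x^2 dx = 2000;
    ∫_0^5 -12*x dx = -150;  ∫_0^5 1 dx = 5.
  Sum: 22500 − 11250 + 2000 − 150 + 5 = 13105.
Adding: ||u||_{H^1}^2 = 883135/42 + 13105 = 1433545/42.


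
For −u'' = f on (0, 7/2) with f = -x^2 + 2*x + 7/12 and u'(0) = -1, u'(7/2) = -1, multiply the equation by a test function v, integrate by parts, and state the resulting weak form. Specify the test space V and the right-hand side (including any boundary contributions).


V = H^1(0, 7/2) (v unrestricted at boundary; u is determined up to an additive constant); weak form: ∫_0^7/2 u'v' dx = ∫_0^7/2 (-x^2 + 2*x + 7/12) v dx − v(7/2) + v(0) for all v ∈ V.

Multiply both sides by a test function v and integrate from 0 to 7/2:
  ∫_0^7/2 −u''(x) v(x) dx = ∫_0^7/2 f(x) v(x) dx.
Integrate the LHS by parts once:
  ∫_0^7/2 −u'' v dx = −[u'(x) v(x)]_0^7/2 + ∫_0^7/2 u'(x) v'(x) dx.
Thus ∫_0^7/2 u'(x) v'(x) dx = ∫_0^7/2 f(x) v(x) dx + [u'(x) v(x)]_0^7/2.
Choose V so that boundary terms are either known or forced to vanish.
u has inhomogeneous Neumann u'(0) = -1, u'(7/2) = -1. [u' v]_0^7/2 = (-1)·v(7/2) − (-1)·v(0) = − v(7/2) + v(0). Take V = H^1(0, 7/2); boundary term becomes part of RHS.
Weak formulation: find u (satisfying any essential BC) such that ∫_0^7/2 u'(x) v'(x) dx = ∫_0^7/2 f v dx − v(7/2) + v(0) for all v ∈ V (Neumann data are natural BCs: they enter the RHS as boundary terms).
Substituting f(x) = -x^2 + 2*x + 7/12, the right-hand side is ∫_0^7/2 (-x^2 + 2*x + 7/12) v dx − v(7/2) + v(0).
Compatibility check (pure Neumann): taking v ≡ 1 ∈ V gives 0 = ∫_0^7/2 f dx + (-1) − (-1), i.e. ∫_0^7/2 f dx must equal u'(0) − u'(7/2) = 0. Indeed ∫_0^7/2 (-x^2 + 2*x + 7/12) dx = 0, so the data are compatible. The solution is then unique only up to an additive constant (fix it e.g. by requiring ∫_0^7/2 u dx = 0).
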